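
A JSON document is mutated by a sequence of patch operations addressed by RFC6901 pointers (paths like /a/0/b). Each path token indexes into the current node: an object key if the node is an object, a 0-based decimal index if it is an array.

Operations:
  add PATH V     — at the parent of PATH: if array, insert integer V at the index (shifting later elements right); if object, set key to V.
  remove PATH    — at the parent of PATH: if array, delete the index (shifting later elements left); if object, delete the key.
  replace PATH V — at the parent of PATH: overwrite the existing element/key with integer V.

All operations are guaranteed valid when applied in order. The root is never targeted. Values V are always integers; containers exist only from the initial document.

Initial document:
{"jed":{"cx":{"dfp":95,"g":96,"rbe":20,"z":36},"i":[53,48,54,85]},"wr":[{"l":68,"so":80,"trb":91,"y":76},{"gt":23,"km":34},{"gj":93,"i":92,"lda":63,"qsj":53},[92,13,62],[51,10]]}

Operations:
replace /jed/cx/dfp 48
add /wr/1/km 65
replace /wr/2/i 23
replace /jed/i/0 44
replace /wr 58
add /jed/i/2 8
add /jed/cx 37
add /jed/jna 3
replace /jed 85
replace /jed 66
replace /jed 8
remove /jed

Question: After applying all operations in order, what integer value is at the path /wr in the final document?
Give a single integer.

Answer: 58

Derivation:
After op 1 (replace /jed/cx/dfp 48): {"jed":{"cx":{"dfp":48,"g":96,"rbe":20,"z":36},"i":[53,48,54,85]},"wr":[{"l":68,"so":80,"trb":91,"y":76},{"gt":23,"km":34},{"gj":93,"i":92,"lda":63,"qsj":53},[92,13,62],[51,10]]}
After op 2 (add /wr/1/km 65): {"jed":{"cx":{"dfp":48,"g":96,"rbe":20,"z":36},"i":[53,48,54,85]},"wr":[{"l":68,"so":80,"trb":91,"y":76},{"gt":23,"km":65},{"gj":93,"i":92,"lda":63,"qsj":53},[92,13,62],[51,10]]}
After op 3 (replace /wr/2/i 23): {"jed":{"cx":{"dfp":48,"g":96,"rbe":20,"z":36},"i":[53,48,54,85]},"wr":[{"l":68,"so":80,"trb":91,"y":76},{"gt":23,"km":65},{"gj":93,"i":23,"lda":63,"qsj":53},[92,13,62],[51,10]]}
After op 4 (replace /jed/i/0 44): {"jed":{"cx":{"dfp":48,"g":96,"rbe":20,"z":36},"i":[44,48,54,85]},"wr":[{"l":68,"so":80,"trb":91,"y":76},{"gt":23,"km":65},{"gj":93,"i":23,"lda":63,"qsj":53},[92,13,62],[51,10]]}
After op 5 (replace /wr 58): {"jed":{"cx":{"dfp":48,"g":96,"rbe":20,"z":36},"i":[44,48,54,85]},"wr":58}
After op 6 (add /jed/i/2 8): {"jed":{"cx":{"dfp":48,"g":96,"rbe":20,"z":36},"i":[44,48,8,54,85]},"wr":58}
After op 7 (add /jed/cx 37): {"jed":{"cx":37,"i":[44,48,8,54,85]},"wr":58}
After op 8 (add /jed/jna 3): {"jed":{"cx":37,"i":[44,48,8,54,85],"jna":3},"wr":58}
After op 9 (replace /jed 85): {"jed":85,"wr":58}
After op 10 (replace /jed 66): {"jed":66,"wr":58}
After op 11 (replace /jed 8): {"jed":8,"wr":58}
After op 12 (remove /jed): {"wr":58}
Value at /wr: 58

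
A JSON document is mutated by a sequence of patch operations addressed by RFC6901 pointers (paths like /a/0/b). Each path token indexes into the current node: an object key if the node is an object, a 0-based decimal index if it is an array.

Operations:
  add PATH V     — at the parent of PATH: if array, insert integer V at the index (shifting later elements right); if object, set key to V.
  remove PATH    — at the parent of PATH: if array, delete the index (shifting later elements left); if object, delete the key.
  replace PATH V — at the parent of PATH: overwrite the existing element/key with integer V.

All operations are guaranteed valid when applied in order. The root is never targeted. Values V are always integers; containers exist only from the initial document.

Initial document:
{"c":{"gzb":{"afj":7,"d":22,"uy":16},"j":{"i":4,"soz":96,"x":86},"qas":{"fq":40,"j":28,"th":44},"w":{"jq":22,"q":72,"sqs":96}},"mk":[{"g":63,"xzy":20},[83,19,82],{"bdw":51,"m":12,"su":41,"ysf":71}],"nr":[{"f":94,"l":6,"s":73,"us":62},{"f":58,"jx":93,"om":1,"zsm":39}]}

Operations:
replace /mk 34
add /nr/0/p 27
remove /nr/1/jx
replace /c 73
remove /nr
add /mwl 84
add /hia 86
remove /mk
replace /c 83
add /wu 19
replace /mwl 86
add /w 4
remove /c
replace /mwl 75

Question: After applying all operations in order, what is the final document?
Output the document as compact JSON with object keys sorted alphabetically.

Answer: {"hia":86,"mwl":75,"w":4,"wu":19}

Derivation:
After op 1 (replace /mk 34): {"c":{"gzb":{"afj":7,"d":22,"uy":16},"j":{"i":4,"soz":96,"x":86},"qas":{"fq":40,"j":28,"th":44},"w":{"jq":22,"q":72,"sqs":96}},"mk":34,"nr":[{"f":94,"l":6,"s":73,"us":62},{"f":58,"jx":93,"om":1,"zsm":39}]}
After op 2 (add /nr/0/p 27): {"c":{"gzb":{"afj":7,"d":22,"uy":16},"j":{"i":4,"soz":96,"x":86},"qas":{"fq":40,"j":28,"th":44},"w":{"jq":22,"q":72,"sqs":96}},"mk":34,"nr":[{"f":94,"l":6,"p":27,"s":73,"us":62},{"f":58,"jx":93,"om":1,"zsm":39}]}
After op 3 (remove /nr/1/jx): {"c":{"gzb":{"afj":7,"d":22,"uy":16},"j":{"i":4,"soz":96,"x":86},"qas":{"fq":40,"j":28,"th":44},"w":{"jq":22,"q":72,"sqs":96}},"mk":34,"nr":[{"f":94,"l":6,"p":27,"s":73,"us":62},{"f":58,"om":1,"zsm":39}]}
After op 4 (replace /c 73): {"c":73,"mk":34,"nr":[{"f":94,"l":6,"p":27,"s":73,"us":62},{"f":58,"om":1,"zsm":39}]}
After op 5 (remove /nr): {"c":73,"mk":34}
After op 6 (add /mwl 84): {"c":73,"mk":34,"mwl":84}
After op 7 (add /hia 86): {"c":73,"hia":86,"mk":34,"mwl":84}
After op 8 (remove /mk): {"c":73,"hia":86,"mwl":84}
After op 9 (replace /c 83): {"c":83,"hia":86,"mwl":84}
After op 10 (add /wu 19): {"c":83,"hia":86,"mwl":84,"wu":19}
After op 11 (replace /mwl 86): {"c":83,"hia":86,"mwl":86,"wu":19}
After op 12 (add /w 4): {"c":83,"hia":86,"mwl":86,"w":4,"wu":19}
After op 13 (remove /c): {"hia":86,"mwl":86,"w":4,"wu":19}
After op 14 (replace /mwl 75): {"hia":86,"mwl":75,"w":4,"wu":19}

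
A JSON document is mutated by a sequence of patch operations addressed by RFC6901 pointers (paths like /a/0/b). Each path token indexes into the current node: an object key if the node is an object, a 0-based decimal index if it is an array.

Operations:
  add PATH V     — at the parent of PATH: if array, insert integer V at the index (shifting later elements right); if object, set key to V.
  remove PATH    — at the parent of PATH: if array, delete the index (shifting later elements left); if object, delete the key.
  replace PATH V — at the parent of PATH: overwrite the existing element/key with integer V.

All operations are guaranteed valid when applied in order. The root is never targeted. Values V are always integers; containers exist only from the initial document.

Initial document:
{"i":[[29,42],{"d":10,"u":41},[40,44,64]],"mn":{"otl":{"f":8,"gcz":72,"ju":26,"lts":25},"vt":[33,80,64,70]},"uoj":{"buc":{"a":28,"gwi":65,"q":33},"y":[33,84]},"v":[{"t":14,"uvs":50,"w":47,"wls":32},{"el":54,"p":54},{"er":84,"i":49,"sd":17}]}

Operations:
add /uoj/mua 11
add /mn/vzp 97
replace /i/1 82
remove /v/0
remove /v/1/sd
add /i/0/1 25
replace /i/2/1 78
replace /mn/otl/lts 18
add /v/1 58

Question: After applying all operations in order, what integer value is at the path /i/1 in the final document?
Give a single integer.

After op 1 (add /uoj/mua 11): {"i":[[29,42],{"d":10,"u":41},[40,44,64]],"mn":{"otl":{"f":8,"gcz":72,"ju":26,"lts":25},"vt":[33,80,64,70]},"uoj":{"buc":{"a":28,"gwi":65,"q":33},"mua":11,"y":[33,84]},"v":[{"t":14,"uvs":50,"w":47,"wls":32},{"el":54,"p":54},{"er":84,"i":49,"sd":17}]}
After op 2 (add /mn/vzp 97): {"i":[[29,42],{"d":10,"u":41},[40,44,64]],"mn":{"otl":{"f":8,"gcz":72,"ju":26,"lts":25},"vt":[33,80,64,70],"vzp":97},"uoj":{"buc":{"a":28,"gwi":65,"q":33},"mua":11,"y":[33,84]},"v":[{"t":14,"uvs":50,"w":47,"wls":32},{"el":54,"p":54},{"er":84,"i":49,"sd":17}]}
After op 3 (replace /i/1 82): {"i":[[29,42],82,[40,44,64]],"mn":{"otl":{"f":8,"gcz":72,"ju":26,"lts":25},"vt":[33,80,64,70],"vzp":97},"uoj":{"buc":{"a":28,"gwi":65,"q":33},"mua":11,"y":[33,84]},"v":[{"t":14,"uvs":50,"w":47,"wls":32},{"el":54,"p":54},{"er":84,"i":49,"sd":17}]}
After op 4 (remove /v/0): {"i":[[29,42],82,[40,44,64]],"mn":{"otl":{"f":8,"gcz":72,"ju":26,"lts":25},"vt":[33,80,64,70],"vzp":97},"uoj":{"buc":{"a":28,"gwi":65,"q":33},"mua":11,"y":[33,84]},"v":[{"el":54,"p":54},{"er":84,"i":49,"sd":17}]}
After op 5 (remove /v/1/sd): {"i":[[29,42],82,[40,44,64]],"mn":{"otl":{"f":8,"gcz":72,"ju":26,"lts":25},"vt":[33,80,64,70],"vzp":97},"uoj":{"buc":{"a":28,"gwi":65,"q":33},"mua":11,"y":[33,84]},"v":[{"el":54,"p":54},{"er":84,"i":49}]}
After op 6 (add /i/0/1 25): {"i":[[29,25,42],82,[40,44,64]],"mn":{"otl":{"f":8,"gcz":72,"ju":26,"lts":25},"vt":[33,80,64,70],"vzp":97},"uoj":{"buc":{"a":28,"gwi":65,"q":33},"mua":11,"y":[33,84]},"v":[{"el":54,"p":54},{"er":84,"i":49}]}
After op 7 (replace /i/2/1 78): {"i":[[29,25,42],82,[40,78,64]],"mn":{"otl":{"f":8,"gcz":72,"ju":26,"lts":25},"vt":[33,80,64,70],"vzp":97},"uoj":{"buc":{"a":28,"gwi":65,"q":33},"mua":11,"y":[33,84]},"v":[{"el":54,"p":54},{"er":84,"i":49}]}
After op 8 (replace /mn/otl/lts 18): {"i":[[29,25,42],82,[40,78,64]],"mn":{"otl":{"f":8,"gcz":72,"ju":26,"lts":18},"vt":[33,80,64,70],"vzp":97},"uoj":{"buc":{"a":28,"gwi":65,"q":33},"mua":11,"y":[33,84]},"v":[{"el":54,"p":54},{"er":84,"i":49}]}
After op 9 (add /v/1 58): {"i":[[29,25,42],82,[40,78,64]],"mn":{"otl":{"f":8,"gcz":72,"ju":26,"lts":18},"vt":[33,80,64,70],"vzp":97},"uoj":{"buc":{"a":28,"gwi":65,"q":33},"mua":11,"y":[33,84]},"v":[{"el":54,"p":54},58,{"er":84,"i":49}]}
Value at /i/1: 82

Answer: 82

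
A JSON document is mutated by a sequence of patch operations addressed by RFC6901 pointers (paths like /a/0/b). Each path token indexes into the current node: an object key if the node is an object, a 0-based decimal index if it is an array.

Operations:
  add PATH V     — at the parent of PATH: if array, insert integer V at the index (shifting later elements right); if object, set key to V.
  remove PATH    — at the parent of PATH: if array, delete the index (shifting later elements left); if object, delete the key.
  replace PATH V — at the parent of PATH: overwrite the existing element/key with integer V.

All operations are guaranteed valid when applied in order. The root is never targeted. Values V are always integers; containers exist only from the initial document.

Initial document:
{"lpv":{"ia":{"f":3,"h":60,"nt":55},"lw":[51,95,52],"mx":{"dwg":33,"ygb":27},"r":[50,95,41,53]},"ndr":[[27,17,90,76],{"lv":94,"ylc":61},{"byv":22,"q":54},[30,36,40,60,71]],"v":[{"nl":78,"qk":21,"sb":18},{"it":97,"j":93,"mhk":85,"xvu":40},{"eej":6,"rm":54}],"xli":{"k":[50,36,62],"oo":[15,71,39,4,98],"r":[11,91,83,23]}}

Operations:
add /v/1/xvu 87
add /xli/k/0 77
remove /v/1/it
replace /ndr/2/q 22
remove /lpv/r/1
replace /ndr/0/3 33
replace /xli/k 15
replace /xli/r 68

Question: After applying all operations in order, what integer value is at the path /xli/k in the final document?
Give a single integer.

Answer: 15

Derivation:
After op 1 (add /v/1/xvu 87): {"lpv":{"ia":{"f":3,"h":60,"nt":55},"lw":[51,95,52],"mx":{"dwg":33,"ygb":27},"r":[50,95,41,53]},"ndr":[[27,17,90,76],{"lv":94,"ylc":61},{"byv":22,"q":54},[30,36,40,60,71]],"v":[{"nl":78,"qk":21,"sb":18},{"it":97,"j":93,"mhk":85,"xvu":87},{"eej":6,"rm":54}],"xli":{"k":[50,36,62],"oo":[15,71,39,4,98],"r":[11,91,83,23]}}
After op 2 (add /xli/k/0 77): {"lpv":{"ia":{"f":3,"h":60,"nt":55},"lw":[51,95,52],"mx":{"dwg":33,"ygb":27},"r":[50,95,41,53]},"ndr":[[27,17,90,76],{"lv":94,"ylc":61},{"byv":22,"q":54},[30,36,40,60,71]],"v":[{"nl":78,"qk":21,"sb":18},{"it":97,"j":93,"mhk":85,"xvu":87},{"eej":6,"rm":54}],"xli":{"k":[77,50,36,62],"oo":[15,71,39,4,98],"r":[11,91,83,23]}}
After op 3 (remove /v/1/it): {"lpv":{"ia":{"f":3,"h":60,"nt":55},"lw":[51,95,52],"mx":{"dwg":33,"ygb":27},"r":[50,95,41,53]},"ndr":[[27,17,90,76],{"lv":94,"ylc":61},{"byv":22,"q":54},[30,36,40,60,71]],"v":[{"nl":78,"qk":21,"sb":18},{"j":93,"mhk":85,"xvu":87},{"eej":6,"rm":54}],"xli":{"k":[77,50,36,62],"oo":[15,71,39,4,98],"r":[11,91,83,23]}}
After op 4 (replace /ndr/2/q 22): {"lpv":{"ia":{"f":3,"h":60,"nt":55},"lw":[51,95,52],"mx":{"dwg":33,"ygb":27},"r":[50,95,41,53]},"ndr":[[27,17,90,76],{"lv":94,"ylc":61},{"byv":22,"q":22},[30,36,40,60,71]],"v":[{"nl":78,"qk":21,"sb":18},{"j":93,"mhk":85,"xvu":87},{"eej":6,"rm":54}],"xli":{"k":[77,50,36,62],"oo":[15,71,39,4,98],"r":[11,91,83,23]}}
After op 5 (remove /lpv/r/1): {"lpv":{"ia":{"f":3,"h":60,"nt":55},"lw":[51,95,52],"mx":{"dwg":33,"ygb":27},"r":[50,41,53]},"ndr":[[27,17,90,76],{"lv":94,"ylc":61},{"byv":22,"q":22},[30,36,40,60,71]],"v":[{"nl":78,"qk":21,"sb":18},{"j":93,"mhk":85,"xvu":87},{"eej":6,"rm":54}],"xli":{"k":[77,50,36,62],"oo":[15,71,39,4,98],"r":[11,91,83,23]}}
After op 6 (replace /ndr/0/3 33): {"lpv":{"ia":{"f":3,"h":60,"nt":55},"lw":[51,95,52],"mx":{"dwg":33,"ygb":27},"r":[50,41,53]},"ndr":[[27,17,90,33],{"lv":94,"ylc":61},{"byv":22,"q":22},[30,36,40,60,71]],"v":[{"nl":78,"qk":21,"sb":18},{"j":93,"mhk":85,"xvu":87},{"eej":6,"rm":54}],"xli":{"k":[77,50,36,62],"oo":[15,71,39,4,98],"r":[11,91,83,23]}}
After op 7 (replace /xli/k 15): {"lpv":{"ia":{"f":3,"h":60,"nt":55},"lw":[51,95,52],"mx":{"dwg":33,"ygb":27},"r":[50,41,53]},"ndr":[[27,17,90,33],{"lv":94,"ylc":61},{"byv":22,"q":22},[30,36,40,60,71]],"v":[{"nl":78,"qk":21,"sb":18},{"j":93,"mhk":85,"xvu":87},{"eej":6,"rm":54}],"xli":{"k":15,"oo":[15,71,39,4,98],"r":[11,91,83,23]}}
After op 8 (replace /xli/r 68): {"lpv":{"ia":{"f":3,"h":60,"nt":55},"lw":[51,95,52],"mx":{"dwg":33,"ygb":27},"r":[50,41,53]},"ndr":[[27,17,90,33],{"lv":94,"ylc":61},{"byv":22,"q":22},[30,36,40,60,71]],"v":[{"nl":78,"qk":21,"sb":18},{"j":93,"mhk":85,"xvu":87},{"eej":6,"rm":54}],"xli":{"k":15,"oo":[15,71,39,4,98],"r":68}}
Value at /xli/k: 15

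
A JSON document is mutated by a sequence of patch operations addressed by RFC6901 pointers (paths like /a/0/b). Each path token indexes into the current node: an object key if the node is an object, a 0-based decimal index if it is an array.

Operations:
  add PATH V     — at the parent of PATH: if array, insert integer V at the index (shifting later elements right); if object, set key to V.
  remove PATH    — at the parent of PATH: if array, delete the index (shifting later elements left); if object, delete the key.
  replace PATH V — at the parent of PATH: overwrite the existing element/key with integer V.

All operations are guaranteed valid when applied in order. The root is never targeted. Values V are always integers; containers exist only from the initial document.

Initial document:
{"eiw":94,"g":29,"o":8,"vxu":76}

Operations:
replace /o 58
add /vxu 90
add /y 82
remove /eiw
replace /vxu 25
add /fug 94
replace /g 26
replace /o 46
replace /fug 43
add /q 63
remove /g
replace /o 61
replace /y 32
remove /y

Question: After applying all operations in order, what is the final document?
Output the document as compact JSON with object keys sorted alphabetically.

After op 1 (replace /o 58): {"eiw":94,"g":29,"o":58,"vxu":76}
After op 2 (add /vxu 90): {"eiw":94,"g":29,"o":58,"vxu":90}
After op 3 (add /y 82): {"eiw":94,"g":29,"o":58,"vxu":90,"y":82}
After op 4 (remove /eiw): {"g":29,"o":58,"vxu":90,"y":82}
After op 5 (replace /vxu 25): {"g":29,"o":58,"vxu":25,"y":82}
After op 6 (add /fug 94): {"fug":94,"g":29,"o":58,"vxu":25,"y":82}
After op 7 (replace /g 26): {"fug":94,"g":26,"o":58,"vxu":25,"y":82}
After op 8 (replace /o 46): {"fug":94,"g":26,"o":46,"vxu":25,"y":82}
After op 9 (replace /fug 43): {"fug":43,"g":26,"o":46,"vxu":25,"y":82}
After op 10 (add /q 63): {"fug":43,"g":26,"o":46,"q":63,"vxu":25,"y":82}
After op 11 (remove /g): {"fug":43,"o":46,"q":63,"vxu":25,"y":82}
After op 12 (replace /o 61): {"fug":43,"o":61,"q":63,"vxu":25,"y":82}
After op 13 (replace /y 32): {"fug":43,"o":61,"q":63,"vxu":25,"y":32}
After op 14 (remove /y): {"fug":43,"o":61,"q":63,"vxu":25}

Answer: {"fug":43,"o":61,"q":63,"vxu":25}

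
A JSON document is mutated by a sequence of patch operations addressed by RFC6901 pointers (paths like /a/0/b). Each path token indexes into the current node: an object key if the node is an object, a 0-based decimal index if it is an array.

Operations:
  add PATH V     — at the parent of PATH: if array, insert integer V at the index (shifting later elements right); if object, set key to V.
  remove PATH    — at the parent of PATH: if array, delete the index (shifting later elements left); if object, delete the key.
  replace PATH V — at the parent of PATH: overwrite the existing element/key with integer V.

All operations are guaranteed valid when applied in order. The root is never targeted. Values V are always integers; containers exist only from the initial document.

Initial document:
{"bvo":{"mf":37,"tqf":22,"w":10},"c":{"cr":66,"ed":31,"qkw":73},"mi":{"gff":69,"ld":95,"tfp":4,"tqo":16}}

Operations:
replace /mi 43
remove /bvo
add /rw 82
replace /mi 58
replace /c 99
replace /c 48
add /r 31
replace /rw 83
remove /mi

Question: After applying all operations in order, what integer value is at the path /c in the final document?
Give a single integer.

Answer: 48

Derivation:
After op 1 (replace /mi 43): {"bvo":{"mf":37,"tqf":22,"w":10},"c":{"cr":66,"ed":31,"qkw":73},"mi":43}
After op 2 (remove /bvo): {"c":{"cr":66,"ed":31,"qkw":73},"mi":43}
After op 3 (add /rw 82): {"c":{"cr":66,"ed":31,"qkw":73},"mi":43,"rw":82}
After op 4 (replace /mi 58): {"c":{"cr":66,"ed":31,"qkw":73},"mi":58,"rw":82}
After op 5 (replace /c 99): {"c":99,"mi":58,"rw":82}
After op 6 (replace /c 48): {"c":48,"mi":58,"rw":82}
After op 7 (add /r 31): {"c":48,"mi":58,"r":31,"rw":82}
After op 8 (replace /rw 83): {"c":48,"mi":58,"r":31,"rw":83}
After op 9 (remove /mi): {"c":48,"r":31,"rw":83}
Value at /c: 48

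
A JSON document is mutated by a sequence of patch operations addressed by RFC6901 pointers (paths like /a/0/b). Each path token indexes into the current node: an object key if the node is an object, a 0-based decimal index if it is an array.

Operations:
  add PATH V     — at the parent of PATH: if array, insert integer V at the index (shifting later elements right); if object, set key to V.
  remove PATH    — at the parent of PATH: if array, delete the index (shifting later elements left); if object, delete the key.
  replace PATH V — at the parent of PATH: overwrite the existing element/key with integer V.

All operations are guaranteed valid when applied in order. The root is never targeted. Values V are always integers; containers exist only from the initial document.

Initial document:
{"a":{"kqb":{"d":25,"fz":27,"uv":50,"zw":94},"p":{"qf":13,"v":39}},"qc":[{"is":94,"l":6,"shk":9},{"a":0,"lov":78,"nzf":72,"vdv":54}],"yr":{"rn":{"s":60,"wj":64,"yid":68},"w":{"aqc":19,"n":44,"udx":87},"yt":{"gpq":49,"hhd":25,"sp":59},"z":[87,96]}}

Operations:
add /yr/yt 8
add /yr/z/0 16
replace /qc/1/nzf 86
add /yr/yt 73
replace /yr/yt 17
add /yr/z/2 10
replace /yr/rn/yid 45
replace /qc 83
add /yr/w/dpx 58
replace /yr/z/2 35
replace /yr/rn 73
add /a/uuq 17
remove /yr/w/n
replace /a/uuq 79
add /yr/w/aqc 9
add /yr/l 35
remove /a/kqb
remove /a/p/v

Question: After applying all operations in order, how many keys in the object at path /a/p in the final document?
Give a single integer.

After op 1 (add /yr/yt 8): {"a":{"kqb":{"d":25,"fz":27,"uv":50,"zw":94},"p":{"qf":13,"v":39}},"qc":[{"is":94,"l":6,"shk":9},{"a":0,"lov":78,"nzf":72,"vdv":54}],"yr":{"rn":{"s":60,"wj":64,"yid":68},"w":{"aqc":19,"n":44,"udx":87},"yt":8,"z":[87,96]}}
After op 2 (add /yr/z/0 16): {"a":{"kqb":{"d":25,"fz":27,"uv":50,"zw":94},"p":{"qf":13,"v":39}},"qc":[{"is":94,"l":6,"shk":9},{"a":0,"lov":78,"nzf":72,"vdv":54}],"yr":{"rn":{"s":60,"wj":64,"yid":68},"w":{"aqc":19,"n":44,"udx":87},"yt":8,"z":[16,87,96]}}
After op 3 (replace /qc/1/nzf 86): {"a":{"kqb":{"d":25,"fz":27,"uv":50,"zw":94},"p":{"qf":13,"v":39}},"qc":[{"is":94,"l":6,"shk":9},{"a":0,"lov":78,"nzf":86,"vdv":54}],"yr":{"rn":{"s":60,"wj":64,"yid":68},"w":{"aqc":19,"n":44,"udx":87},"yt":8,"z":[16,87,96]}}
After op 4 (add /yr/yt 73): {"a":{"kqb":{"d":25,"fz":27,"uv":50,"zw":94},"p":{"qf":13,"v":39}},"qc":[{"is":94,"l":6,"shk":9},{"a":0,"lov":78,"nzf":86,"vdv":54}],"yr":{"rn":{"s":60,"wj":64,"yid":68},"w":{"aqc":19,"n":44,"udx":87},"yt":73,"z":[16,87,96]}}
After op 5 (replace /yr/yt 17): {"a":{"kqb":{"d":25,"fz":27,"uv":50,"zw":94},"p":{"qf":13,"v":39}},"qc":[{"is":94,"l":6,"shk":9},{"a":0,"lov":78,"nzf":86,"vdv":54}],"yr":{"rn":{"s":60,"wj":64,"yid":68},"w":{"aqc":19,"n":44,"udx":87},"yt":17,"z":[16,87,96]}}
After op 6 (add /yr/z/2 10): {"a":{"kqb":{"d":25,"fz":27,"uv":50,"zw":94},"p":{"qf":13,"v":39}},"qc":[{"is":94,"l":6,"shk":9},{"a":0,"lov":78,"nzf":86,"vdv":54}],"yr":{"rn":{"s":60,"wj":64,"yid":68},"w":{"aqc":19,"n":44,"udx":87},"yt":17,"z":[16,87,10,96]}}
After op 7 (replace /yr/rn/yid 45): {"a":{"kqb":{"d":25,"fz":27,"uv":50,"zw":94},"p":{"qf":13,"v":39}},"qc":[{"is":94,"l":6,"shk":9},{"a":0,"lov":78,"nzf":86,"vdv":54}],"yr":{"rn":{"s":60,"wj":64,"yid":45},"w":{"aqc":19,"n":44,"udx":87},"yt":17,"z":[16,87,10,96]}}
After op 8 (replace /qc 83): {"a":{"kqb":{"d":25,"fz":27,"uv":50,"zw":94},"p":{"qf":13,"v":39}},"qc":83,"yr":{"rn":{"s":60,"wj":64,"yid":45},"w":{"aqc":19,"n":44,"udx":87},"yt":17,"z":[16,87,10,96]}}
After op 9 (add /yr/w/dpx 58): {"a":{"kqb":{"d":25,"fz":27,"uv":50,"zw":94},"p":{"qf":13,"v":39}},"qc":83,"yr":{"rn":{"s":60,"wj":64,"yid":45},"w":{"aqc":19,"dpx":58,"n":44,"udx":87},"yt":17,"z":[16,87,10,96]}}
After op 10 (replace /yr/z/2 35): {"a":{"kqb":{"d":25,"fz":27,"uv":50,"zw":94},"p":{"qf":13,"v":39}},"qc":83,"yr":{"rn":{"s":60,"wj":64,"yid":45},"w":{"aqc":19,"dpx":58,"n":44,"udx":87},"yt":17,"z":[16,87,35,96]}}
After op 11 (replace /yr/rn 73): {"a":{"kqb":{"d":25,"fz":27,"uv":50,"zw":94},"p":{"qf":13,"v":39}},"qc":83,"yr":{"rn":73,"w":{"aqc":19,"dpx":58,"n":44,"udx":87},"yt":17,"z":[16,87,35,96]}}
After op 12 (add /a/uuq 17): {"a":{"kqb":{"d":25,"fz":27,"uv":50,"zw":94},"p":{"qf":13,"v":39},"uuq":17},"qc":83,"yr":{"rn":73,"w":{"aqc":19,"dpx":58,"n":44,"udx":87},"yt":17,"z":[16,87,35,96]}}
After op 13 (remove /yr/w/n): {"a":{"kqb":{"d":25,"fz":27,"uv":50,"zw":94},"p":{"qf":13,"v":39},"uuq":17},"qc":83,"yr":{"rn":73,"w":{"aqc":19,"dpx":58,"udx":87},"yt":17,"z":[16,87,35,96]}}
After op 14 (replace /a/uuq 79): {"a":{"kqb":{"d":25,"fz":27,"uv":50,"zw":94},"p":{"qf":13,"v":39},"uuq":79},"qc":83,"yr":{"rn":73,"w":{"aqc":19,"dpx":58,"udx":87},"yt":17,"z":[16,87,35,96]}}
After op 15 (add /yr/w/aqc 9): {"a":{"kqb":{"d":25,"fz":27,"uv":50,"zw":94},"p":{"qf":13,"v":39},"uuq":79},"qc":83,"yr":{"rn":73,"w":{"aqc":9,"dpx":58,"udx":87},"yt":17,"z":[16,87,35,96]}}
After op 16 (add /yr/l 35): {"a":{"kqb":{"d":25,"fz":27,"uv":50,"zw":94},"p":{"qf":13,"v":39},"uuq":79},"qc":83,"yr":{"l":35,"rn":73,"w":{"aqc":9,"dpx":58,"udx":87},"yt":17,"z":[16,87,35,96]}}
After op 17 (remove /a/kqb): {"a":{"p":{"qf":13,"v":39},"uuq":79},"qc":83,"yr":{"l":35,"rn":73,"w":{"aqc":9,"dpx":58,"udx":87},"yt":17,"z":[16,87,35,96]}}
After op 18 (remove /a/p/v): {"a":{"p":{"qf":13},"uuq":79},"qc":83,"yr":{"l":35,"rn":73,"w":{"aqc":9,"dpx":58,"udx":87},"yt":17,"z":[16,87,35,96]}}
Size at path /a/p: 1

Answer: 1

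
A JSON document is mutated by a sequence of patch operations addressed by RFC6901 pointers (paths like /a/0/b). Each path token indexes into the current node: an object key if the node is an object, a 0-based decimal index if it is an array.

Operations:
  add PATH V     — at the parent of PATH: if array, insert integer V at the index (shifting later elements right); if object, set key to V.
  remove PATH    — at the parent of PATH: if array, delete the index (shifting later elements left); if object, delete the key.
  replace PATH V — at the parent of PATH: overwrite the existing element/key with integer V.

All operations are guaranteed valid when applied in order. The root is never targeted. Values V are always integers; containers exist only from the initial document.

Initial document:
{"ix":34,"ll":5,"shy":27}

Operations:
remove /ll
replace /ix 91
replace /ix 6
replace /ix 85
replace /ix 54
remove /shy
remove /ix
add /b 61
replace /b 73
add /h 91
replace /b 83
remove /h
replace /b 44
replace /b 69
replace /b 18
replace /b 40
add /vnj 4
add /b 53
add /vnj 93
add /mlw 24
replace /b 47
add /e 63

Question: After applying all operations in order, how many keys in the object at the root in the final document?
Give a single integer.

Answer: 4

Derivation:
After op 1 (remove /ll): {"ix":34,"shy":27}
After op 2 (replace /ix 91): {"ix":91,"shy":27}
After op 3 (replace /ix 6): {"ix":6,"shy":27}
After op 4 (replace /ix 85): {"ix":85,"shy":27}
After op 5 (replace /ix 54): {"ix":54,"shy":27}
After op 6 (remove /shy): {"ix":54}
After op 7 (remove /ix): {}
After op 8 (add /b 61): {"b":61}
After op 9 (replace /b 73): {"b":73}
After op 10 (add /h 91): {"b":73,"h":91}
After op 11 (replace /b 83): {"b":83,"h":91}
After op 12 (remove /h): {"b":83}
After op 13 (replace /b 44): {"b":44}
After op 14 (replace /b 69): {"b":69}
After op 15 (replace /b 18): {"b":18}
After op 16 (replace /b 40): {"b":40}
After op 17 (add /vnj 4): {"b":40,"vnj":4}
After op 18 (add /b 53): {"b":53,"vnj":4}
After op 19 (add /vnj 93): {"b":53,"vnj":93}
After op 20 (add /mlw 24): {"b":53,"mlw":24,"vnj":93}
After op 21 (replace /b 47): {"b":47,"mlw":24,"vnj":93}
After op 22 (add /e 63): {"b":47,"e":63,"mlw":24,"vnj":93}
Size at the root: 4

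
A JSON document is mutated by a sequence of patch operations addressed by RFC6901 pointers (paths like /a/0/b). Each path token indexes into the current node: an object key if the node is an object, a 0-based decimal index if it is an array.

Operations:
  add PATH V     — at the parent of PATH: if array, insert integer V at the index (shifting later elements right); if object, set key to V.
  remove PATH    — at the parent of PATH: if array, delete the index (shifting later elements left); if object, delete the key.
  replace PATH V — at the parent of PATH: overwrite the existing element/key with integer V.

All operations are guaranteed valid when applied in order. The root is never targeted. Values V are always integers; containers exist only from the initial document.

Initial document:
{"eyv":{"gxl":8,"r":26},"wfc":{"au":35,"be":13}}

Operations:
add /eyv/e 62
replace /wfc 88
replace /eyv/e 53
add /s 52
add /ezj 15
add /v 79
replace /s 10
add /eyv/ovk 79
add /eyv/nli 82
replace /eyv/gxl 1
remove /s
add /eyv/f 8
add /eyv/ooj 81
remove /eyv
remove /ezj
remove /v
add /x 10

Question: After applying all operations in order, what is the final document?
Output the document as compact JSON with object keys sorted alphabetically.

Answer: {"wfc":88,"x":10}

Derivation:
After op 1 (add /eyv/e 62): {"eyv":{"e":62,"gxl":8,"r":26},"wfc":{"au":35,"be":13}}
After op 2 (replace /wfc 88): {"eyv":{"e":62,"gxl":8,"r":26},"wfc":88}
After op 3 (replace /eyv/e 53): {"eyv":{"e":53,"gxl":8,"r":26},"wfc":88}
After op 4 (add /s 52): {"eyv":{"e":53,"gxl":8,"r":26},"s":52,"wfc":88}
After op 5 (add /ezj 15): {"eyv":{"e":53,"gxl":8,"r":26},"ezj":15,"s":52,"wfc":88}
After op 6 (add /v 79): {"eyv":{"e":53,"gxl":8,"r":26},"ezj":15,"s":52,"v":79,"wfc":88}
After op 7 (replace /s 10): {"eyv":{"e":53,"gxl":8,"r":26},"ezj":15,"s":10,"v":79,"wfc":88}
After op 8 (add /eyv/ovk 79): {"eyv":{"e":53,"gxl":8,"ovk":79,"r":26},"ezj":15,"s":10,"v":79,"wfc":88}
After op 9 (add /eyv/nli 82): {"eyv":{"e":53,"gxl":8,"nli":82,"ovk":79,"r":26},"ezj":15,"s":10,"v":79,"wfc":88}
After op 10 (replace /eyv/gxl 1): {"eyv":{"e":53,"gxl":1,"nli":82,"ovk":79,"r":26},"ezj":15,"s":10,"v":79,"wfc":88}
After op 11 (remove /s): {"eyv":{"e":53,"gxl":1,"nli":82,"ovk":79,"r":26},"ezj":15,"v":79,"wfc":88}
After op 12 (add /eyv/f 8): {"eyv":{"e":53,"f":8,"gxl":1,"nli":82,"ovk":79,"r":26},"ezj":15,"v":79,"wfc":88}
After op 13 (add /eyv/ooj 81): {"eyv":{"e":53,"f":8,"gxl":1,"nli":82,"ooj":81,"ovk":79,"r":26},"ezj":15,"v":79,"wfc":88}
After op 14 (remove /eyv): {"ezj":15,"v":79,"wfc":88}
After op 15 (remove /ezj): {"v":79,"wfc":88}
After op 16 (remove /v): {"wfc":88}
After op 17 (add /x 10): {"wfc":88,"x":10}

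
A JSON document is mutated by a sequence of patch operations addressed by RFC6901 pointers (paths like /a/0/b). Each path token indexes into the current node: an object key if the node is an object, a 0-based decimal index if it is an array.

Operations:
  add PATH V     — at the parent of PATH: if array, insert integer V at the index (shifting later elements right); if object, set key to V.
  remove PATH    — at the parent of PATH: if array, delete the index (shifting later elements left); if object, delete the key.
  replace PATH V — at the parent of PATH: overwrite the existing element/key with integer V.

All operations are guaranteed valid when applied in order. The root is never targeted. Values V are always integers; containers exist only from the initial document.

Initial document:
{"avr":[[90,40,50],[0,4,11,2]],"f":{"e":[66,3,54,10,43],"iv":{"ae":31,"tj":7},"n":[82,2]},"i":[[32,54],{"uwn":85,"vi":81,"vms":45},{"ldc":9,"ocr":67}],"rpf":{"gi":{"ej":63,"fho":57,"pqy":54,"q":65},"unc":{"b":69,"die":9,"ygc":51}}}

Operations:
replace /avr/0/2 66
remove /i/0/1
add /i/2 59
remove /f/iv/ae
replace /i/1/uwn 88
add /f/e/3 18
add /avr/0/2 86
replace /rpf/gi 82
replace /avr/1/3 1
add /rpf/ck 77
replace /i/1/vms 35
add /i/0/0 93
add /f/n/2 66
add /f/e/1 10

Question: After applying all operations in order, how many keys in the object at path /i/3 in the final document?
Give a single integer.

Answer: 2

Derivation:
After op 1 (replace /avr/0/2 66): {"avr":[[90,40,66],[0,4,11,2]],"f":{"e":[66,3,54,10,43],"iv":{"ae":31,"tj":7},"n":[82,2]},"i":[[32,54],{"uwn":85,"vi":81,"vms":45},{"ldc":9,"ocr":67}],"rpf":{"gi":{"ej":63,"fho":57,"pqy":54,"q":65},"unc":{"b":69,"die":9,"ygc":51}}}
After op 2 (remove /i/0/1): {"avr":[[90,40,66],[0,4,11,2]],"f":{"e":[66,3,54,10,43],"iv":{"ae":31,"tj":7},"n":[82,2]},"i":[[32],{"uwn":85,"vi":81,"vms":45},{"ldc":9,"ocr":67}],"rpf":{"gi":{"ej":63,"fho":57,"pqy":54,"q":65},"unc":{"b":69,"die":9,"ygc":51}}}
After op 3 (add /i/2 59): {"avr":[[90,40,66],[0,4,11,2]],"f":{"e":[66,3,54,10,43],"iv":{"ae":31,"tj":7},"n":[82,2]},"i":[[32],{"uwn":85,"vi":81,"vms":45},59,{"ldc":9,"ocr":67}],"rpf":{"gi":{"ej":63,"fho":57,"pqy":54,"q":65},"unc":{"b":69,"die":9,"ygc":51}}}
After op 4 (remove /f/iv/ae): {"avr":[[90,40,66],[0,4,11,2]],"f":{"e":[66,3,54,10,43],"iv":{"tj":7},"n":[82,2]},"i":[[32],{"uwn":85,"vi":81,"vms":45},59,{"ldc":9,"ocr":67}],"rpf":{"gi":{"ej":63,"fho":57,"pqy":54,"q":65},"unc":{"b":69,"die":9,"ygc":51}}}
After op 5 (replace /i/1/uwn 88): {"avr":[[90,40,66],[0,4,11,2]],"f":{"e":[66,3,54,10,43],"iv":{"tj":7},"n":[82,2]},"i":[[32],{"uwn":88,"vi":81,"vms":45},59,{"ldc":9,"ocr":67}],"rpf":{"gi":{"ej":63,"fho":57,"pqy":54,"q":65},"unc":{"b":69,"die":9,"ygc":51}}}
After op 6 (add /f/e/3 18): {"avr":[[90,40,66],[0,4,11,2]],"f":{"e":[66,3,54,18,10,43],"iv":{"tj":7},"n":[82,2]},"i":[[32],{"uwn":88,"vi":81,"vms":45},59,{"ldc":9,"ocr":67}],"rpf":{"gi":{"ej":63,"fho":57,"pqy":54,"q":65},"unc":{"b":69,"die":9,"ygc":51}}}
After op 7 (add /avr/0/2 86): {"avr":[[90,40,86,66],[0,4,11,2]],"f":{"e":[66,3,54,18,10,43],"iv":{"tj":7},"n":[82,2]},"i":[[32],{"uwn":88,"vi":81,"vms":45},59,{"ldc":9,"ocr":67}],"rpf":{"gi":{"ej":63,"fho":57,"pqy":54,"q":65},"unc":{"b":69,"die":9,"ygc":51}}}
After op 8 (replace /rpf/gi 82): {"avr":[[90,40,86,66],[0,4,11,2]],"f":{"e":[66,3,54,18,10,43],"iv":{"tj":7},"n":[82,2]},"i":[[32],{"uwn":88,"vi":81,"vms":45},59,{"ldc":9,"ocr":67}],"rpf":{"gi":82,"unc":{"b":69,"die":9,"ygc":51}}}
After op 9 (replace /avr/1/3 1): {"avr":[[90,40,86,66],[0,4,11,1]],"f":{"e":[66,3,54,18,10,43],"iv":{"tj":7},"n":[82,2]},"i":[[32],{"uwn":88,"vi":81,"vms":45},59,{"ldc":9,"ocr":67}],"rpf":{"gi":82,"unc":{"b":69,"die":9,"ygc":51}}}
After op 10 (add /rpf/ck 77): {"avr":[[90,40,86,66],[0,4,11,1]],"f":{"e":[66,3,54,18,10,43],"iv":{"tj":7},"n":[82,2]},"i":[[32],{"uwn":88,"vi":81,"vms":45},59,{"ldc":9,"ocr":67}],"rpf":{"ck":77,"gi":82,"unc":{"b":69,"die":9,"ygc":51}}}
After op 11 (replace /i/1/vms 35): {"avr":[[90,40,86,66],[0,4,11,1]],"f":{"e":[66,3,54,18,10,43],"iv":{"tj":7},"n":[82,2]},"i":[[32],{"uwn":88,"vi":81,"vms":35},59,{"ldc":9,"ocr":67}],"rpf":{"ck":77,"gi":82,"unc":{"b":69,"die":9,"ygc":51}}}
After op 12 (add /i/0/0 93): {"avr":[[90,40,86,66],[0,4,11,1]],"f":{"e":[66,3,54,18,10,43],"iv":{"tj":7},"n":[82,2]},"i":[[93,32],{"uwn":88,"vi":81,"vms":35},59,{"ldc":9,"ocr":67}],"rpf":{"ck":77,"gi":82,"unc":{"b":69,"die":9,"ygc":51}}}
After op 13 (add /f/n/2 66): {"avr":[[90,40,86,66],[0,4,11,1]],"f":{"e":[66,3,54,18,10,43],"iv":{"tj":7},"n":[82,2,66]},"i":[[93,32],{"uwn":88,"vi":81,"vms":35},59,{"ldc":9,"ocr":67}],"rpf":{"ck":77,"gi":82,"unc":{"b":69,"die":9,"ygc":51}}}
After op 14 (add /f/e/1 10): {"avr":[[90,40,86,66],[0,4,11,1]],"f":{"e":[66,10,3,54,18,10,43],"iv":{"tj":7},"n":[82,2,66]},"i":[[93,32],{"uwn":88,"vi":81,"vms":35},59,{"ldc":9,"ocr":67}],"rpf":{"ck":77,"gi":82,"unc":{"b":69,"die":9,"ygc":51}}}
Size at path /i/3: 2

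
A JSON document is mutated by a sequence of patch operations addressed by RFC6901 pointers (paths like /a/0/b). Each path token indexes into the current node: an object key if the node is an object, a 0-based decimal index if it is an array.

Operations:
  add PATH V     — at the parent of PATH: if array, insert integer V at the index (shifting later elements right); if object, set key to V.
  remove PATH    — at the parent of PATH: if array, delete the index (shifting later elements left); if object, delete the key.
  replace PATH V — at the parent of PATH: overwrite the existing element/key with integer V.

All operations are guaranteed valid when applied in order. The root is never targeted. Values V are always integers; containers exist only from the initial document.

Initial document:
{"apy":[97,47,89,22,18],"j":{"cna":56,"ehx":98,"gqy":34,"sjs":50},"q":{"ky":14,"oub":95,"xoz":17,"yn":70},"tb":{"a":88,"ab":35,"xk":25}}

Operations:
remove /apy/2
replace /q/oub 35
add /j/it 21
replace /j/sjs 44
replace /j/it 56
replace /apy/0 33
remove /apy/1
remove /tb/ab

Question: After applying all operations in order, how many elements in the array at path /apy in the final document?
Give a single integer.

After op 1 (remove /apy/2): {"apy":[97,47,22,18],"j":{"cna":56,"ehx":98,"gqy":34,"sjs":50},"q":{"ky":14,"oub":95,"xoz":17,"yn":70},"tb":{"a":88,"ab":35,"xk":25}}
After op 2 (replace /q/oub 35): {"apy":[97,47,22,18],"j":{"cna":56,"ehx":98,"gqy":34,"sjs":50},"q":{"ky":14,"oub":35,"xoz":17,"yn":70},"tb":{"a":88,"ab":35,"xk":25}}
After op 3 (add /j/it 21): {"apy":[97,47,22,18],"j":{"cna":56,"ehx":98,"gqy":34,"it":21,"sjs":50},"q":{"ky":14,"oub":35,"xoz":17,"yn":70},"tb":{"a":88,"ab":35,"xk":25}}
After op 4 (replace /j/sjs 44): {"apy":[97,47,22,18],"j":{"cna":56,"ehx":98,"gqy":34,"it":21,"sjs":44},"q":{"ky":14,"oub":35,"xoz":17,"yn":70},"tb":{"a":88,"ab":35,"xk":25}}
After op 5 (replace /j/it 56): {"apy":[97,47,22,18],"j":{"cna":56,"ehx":98,"gqy":34,"it":56,"sjs":44},"q":{"ky":14,"oub":35,"xoz":17,"yn":70},"tb":{"a":88,"ab":35,"xk":25}}
After op 6 (replace /apy/0 33): {"apy":[33,47,22,18],"j":{"cna":56,"ehx":98,"gqy":34,"it":56,"sjs":44},"q":{"ky":14,"oub":35,"xoz":17,"yn":70},"tb":{"a":88,"ab":35,"xk":25}}
After op 7 (remove /apy/1): {"apy":[33,22,18],"j":{"cna":56,"ehx":98,"gqy":34,"it":56,"sjs":44},"q":{"ky":14,"oub":35,"xoz":17,"yn":70},"tb":{"a":88,"ab":35,"xk":25}}
After op 8 (remove /tb/ab): {"apy":[33,22,18],"j":{"cna":56,"ehx":98,"gqy":34,"it":56,"sjs":44},"q":{"ky":14,"oub":35,"xoz":17,"yn":70},"tb":{"a":88,"xk":25}}
Size at path /apy: 3

Answer: 3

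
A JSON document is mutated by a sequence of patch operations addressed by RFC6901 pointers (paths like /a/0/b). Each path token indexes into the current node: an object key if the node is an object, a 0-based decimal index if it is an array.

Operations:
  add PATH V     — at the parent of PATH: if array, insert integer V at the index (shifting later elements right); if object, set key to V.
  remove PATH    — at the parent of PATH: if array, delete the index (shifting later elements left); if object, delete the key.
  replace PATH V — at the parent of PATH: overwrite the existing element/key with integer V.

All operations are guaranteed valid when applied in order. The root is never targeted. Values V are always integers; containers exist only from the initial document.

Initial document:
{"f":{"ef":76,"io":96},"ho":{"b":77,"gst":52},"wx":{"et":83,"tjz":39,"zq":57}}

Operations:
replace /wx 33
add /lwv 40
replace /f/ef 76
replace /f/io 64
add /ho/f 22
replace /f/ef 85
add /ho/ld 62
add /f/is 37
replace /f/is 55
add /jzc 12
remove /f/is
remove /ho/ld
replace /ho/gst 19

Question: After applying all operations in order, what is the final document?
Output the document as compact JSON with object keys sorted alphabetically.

Answer: {"f":{"ef":85,"io":64},"ho":{"b":77,"f":22,"gst":19},"jzc":12,"lwv":40,"wx":33}

Derivation:
After op 1 (replace /wx 33): {"f":{"ef":76,"io":96},"ho":{"b":77,"gst":52},"wx":33}
After op 2 (add /lwv 40): {"f":{"ef":76,"io":96},"ho":{"b":77,"gst":52},"lwv":40,"wx":33}
After op 3 (replace /f/ef 76): {"f":{"ef":76,"io":96},"ho":{"b":77,"gst":52},"lwv":40,"wx":33}
After op 4 (replace /f/io 64): {"f":{"ef":76,"io":64},"ho":{"b":77,"gst":52},"lwv":40,"wx":33}
After op 5 (add /ho/f 22): {"f":{"ef":76,"io":64},"ho":{"b":77,"f":22,"gst":52},"lwv":40,"wx":33}
After op 6 (replace /f/ef 85): {"f":{"ef":85,"io":64},"ho":{"b":77,"f":22,"gst":52},"lwv":40,"wx":33}
After op 7 (add /ho/ld 62): {"f":{"ef":85,"io":64},"ho":{"b":77,"f":22,"gst":52,"ld":62},"lwv":40,"wx":33}
After op 8 (add /f/is 37): {"f":{"ef":85,"io":64,"is":37},"ho":{"b":77,"f":22,"gst":52,"ld":62},"lwv":40,"wx":33}
After op 9 (replace /f/is 55): {"f":{"ef":85,"io":64,"is":55},"ho":{"b":77,"f":22,"gst":52,"ld":62},"lwv":40,"wx":33}
After op 10 (add /jzc 12): {"f":{"ef":85,"io":64,"is":55},"ho":{"b":77,"f":22,"gst":52,"ld":62},"jzc":12,"lwv":40,"wx":33}
After op 11 (remove /f/is): {"f":{"ef":85,"io":64},"ho":{"b":77,"f":22,"gst":52,"ld":62},"jzc":12,"lwv":40,"wx":33}
After op 12 (remove /ho/ld): {"f":{"ef":85,"io":64},"ho":{"b":77,"f":22,"gst":52},"jzc":12,"lwv":40,"wx":33}
After op 13 (replace /ho/gst 19): {"f":{"ef":85,"io":64},"ho":{"b":77,"f":22,"gst":19},"jzc":12,"lwv":40,"wx":33}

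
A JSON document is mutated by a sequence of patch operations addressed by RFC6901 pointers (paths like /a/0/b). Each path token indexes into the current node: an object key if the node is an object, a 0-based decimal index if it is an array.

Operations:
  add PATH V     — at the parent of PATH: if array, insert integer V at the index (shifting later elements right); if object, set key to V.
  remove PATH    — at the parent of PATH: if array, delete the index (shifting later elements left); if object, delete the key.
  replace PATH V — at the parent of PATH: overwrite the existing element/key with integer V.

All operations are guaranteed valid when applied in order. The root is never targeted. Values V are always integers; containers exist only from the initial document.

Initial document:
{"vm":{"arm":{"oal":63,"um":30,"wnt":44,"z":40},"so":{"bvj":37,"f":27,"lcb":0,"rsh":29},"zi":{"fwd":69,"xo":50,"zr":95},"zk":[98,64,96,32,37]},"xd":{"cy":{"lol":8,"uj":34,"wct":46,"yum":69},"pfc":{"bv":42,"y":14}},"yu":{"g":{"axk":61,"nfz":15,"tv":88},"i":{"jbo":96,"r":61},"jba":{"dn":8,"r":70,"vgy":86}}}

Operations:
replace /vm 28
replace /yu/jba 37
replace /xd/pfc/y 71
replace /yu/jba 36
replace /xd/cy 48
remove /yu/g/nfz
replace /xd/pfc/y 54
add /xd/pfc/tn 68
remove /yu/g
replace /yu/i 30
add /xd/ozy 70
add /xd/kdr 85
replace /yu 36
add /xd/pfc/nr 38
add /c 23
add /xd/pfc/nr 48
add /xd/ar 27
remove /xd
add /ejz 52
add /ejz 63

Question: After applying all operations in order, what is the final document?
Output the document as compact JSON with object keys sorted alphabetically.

After op 1 (replace /vm 28): {"vm":28,"xd":{"cy":{"lol":8,"uj":34,"wct":46,"yum":69},"pfc":{"bv":42,"y":14}},"yu":{"g":{"axk":61,"nfz":15,"tv":88},"i":{"jbo":96,"r":61},"jba":{"dn":8,"r":70,"vgy":86}}}
After op 2 (replace /yu/jba 37): {"vm":28,"xd":{"cy":{"lol":8,"uj":34,"wct":46,"yum":69},"pfc":{"bv":42,"y":14}},"yu":{"g":{"axk":61,"nfz":15,"tv":88},"i":{"jbo":96,"r":61},"jba":37}}
After op 3 (replace /xd/pfc/y 71): {"vm":28,"xd":{"cy":{"lol":8,"uj":34,"wct":46,"yum":69},"pfc":{"bv":42,"y":71}},"yu":{"g":{"axk":61,"nfz":15,"tv":88},"i":{"jbo":96,"r":61},"jba":37}}
After op 4 (replace /yu/jba 36): {"vm":28,"xd":{"cy":{"lol":8,"uj":34,"wct":46,"yum":69},"pfc":{"bv":42,"y":71}},"yu":{"g":{"axk":61,"nfz":15,"tv":88},"i":{"jbo":96,"r":61},"jba":36}}
After op 5 (replace /xd/cy 48): {"vm":28,"xd":{"cy":48,"pfc":{"bv":42,"y":71}},"yu":{"g":{"axk":61,"nfz":15,"tv":88},"i":{"jbo":96,"r":61},"jba":36}}
After op 6 (remove /yu/g/nfz): {"vm":28,"xd":{"cy":48,"pfc":{"bv":42,"y":71}},"yu":{"g":{"axk":61,"tv":88},"i":{"jbo":96,"r":61},"jba":36}}
After op 7 (replace /xd/pfc/y 54): {"vm":28,"xd":{"cy":48,"pfc":{"bv":42,"y":54}},"yu":{"g":{"axk":61,"tv":88},"i":{"jbo":96,"r":61},"jba":36}}
After op 8 (add /xd/pfc/tn 68): {"vm":28,"xd":{"cy":48,"pfc":{"bv":42,"tn":68,"y":54}},"yu":{"g":{"axk":61,"tv":88},"i":{"jbo":96,"r":61},"jba":36}}
After op 9 (remove /yu/g): {"vm":28,"xd":{"cy":48,"pfc":{"bv":42,"tn":68,"y":54}},"yu":{"i":{"jbo":96,"r":61},"jba":36}}
After op 10 (replace /yu/i 30): {"vm":28,"xd":{"cy":48,"pfc":{"bv":42,"tn":68,"y":54}},"yu":{"i":30,"jba":36}}
After op 11 (add /xd/ozy 70): {"vm":28,"xd":{"cy":48,"ozy":70,"pfc":{"bv":42,"tn":68,"y":54}},"yu":{"i":30,"jba":36}}
After op 12 (add /xd/kdr 85): {"vm":28,"xd":{"cy":48,"kdr":85,"ozy":70,"pfc":{"bv":42,"tn":68,"y":54}},"yu":{"i":30,"jba":36}}
After op 13 (replace /yu 36): {"vm":28,"xd":{"cy":48,"kdr":85,"ozy":70,"pfc":{"bv":42,"tn":68,"y":54}},"yu":36}
After op 14 (add /xd/pfc/nr 38): {"vm":28,"xd":{"cy":48,"kdr":85,"ozy":70,"pfc":{"bv":42,"nr":38,"tn":68,"y":54}},"yu":36}
After op 15 (add /c 23): {"c":23,"vm":28,"xd":{"cy":48,"kdr":85,"ozy":70,"pfc":{"bv":42,"nr":38,"tn":68,"y":54}},"yu":36}
After op 16 (add /xd/pfc/nr 48): {"c":23,"vm":28,"xd":{"cy":48,"kdr":85,"ozy":70,"pfc":{"bv":42,"nr":48,"tn":68,"y":54}},"yu":36}
After op 17 (add /xd/ar 27): {"c":23,"vm":28,"xd":{"ar":27,"cy":48,"kdr":85,"ozy":70,"pfc":{"bv":42,"nr":48,"tn":68,"y":54}},"yu":36}
After op 18 (remove /xd): {"c":23,"vm":28,"yu":36}
After op 19 (add /ejz 52): {"c":23,"ejz":52,"vm":28,"yu":36}
After op 20 (add /ejz 63): {"c":23,"ejz":63,"vm":28,"yu":36}

Answer: {"c":23,"ejz":63,"vm":28,"yu":36}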